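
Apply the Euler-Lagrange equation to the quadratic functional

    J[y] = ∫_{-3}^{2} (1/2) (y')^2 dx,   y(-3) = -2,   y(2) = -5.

The Lagrangian is L = (1/2) (y')^2.
Compute ∂L/∂y = 0, ∂L/∂y' = y'.
The Euler-Lagrange equation d/dx(∂L/∂y') − ∂L/∂y = 0 reduces to
    y'' = 0.
Its general solution is
    y(x) = A x + B,
with A, B fixed by the endpoint conditions.
Applying the endpoint conditions y(-3) = -2 and y(2) = -5: solve A·-3 + B = -2 and A·2 + B = -5. Subtracting gives A(2 − -3) = -5 − -2, so A = -3/5, and B = -2 − A·-3 = -19/5. Therefore
    y(x) = (-3/5) x - 19/5.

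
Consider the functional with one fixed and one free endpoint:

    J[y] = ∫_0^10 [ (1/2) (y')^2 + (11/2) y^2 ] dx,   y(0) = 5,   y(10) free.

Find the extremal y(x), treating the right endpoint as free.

The Lagrangian L = (1/2) (y')^2 + (11/2) y^2 gives
    ∂L/∂y = 11 y,   ∂L/∂y' = y'.
Euler-Lagrange: y'' − 11 y = 0.
With k = sqrt(11), the general solution is
    y(x) = A cosh(sqrt(11) x) + B sinh(sqrt(11) x).
Fixed left endpoint y(0) = 5 ⇒ A = 5.
The right endpoint x = 10 is free, so the natural (transversality) condition is ∂L/∂y' |_{x=10} = 0, i.e. y'(10) = 0.
Compute y'(x) = A k sinh(k x) + B k cosh(k x), so
    y'(10) = A k sinh(k·10) + B k cosh(k·10) = 0
    ⇒ B = −A tanh(k·10) = − 5 tanh(sqrt(11)·10).
Therefore the extremal is
    y(x) = 5 cosh(sqrt(11) x) − 5 tanh(sqrt(11)·10) sinh(sqrt(11) x).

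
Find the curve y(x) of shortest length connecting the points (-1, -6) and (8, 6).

Arc-length functional: J[y] = ∫ sqrt(1 + (y')^2) dx.
Lagrangian L = sqrt(1 + (y')^2) has no explicit y dependence, so ∂L/∂y = 0 and the Euler-Lagrange equation gives
    d/dx( y' / sqrt(1 + (y')^2) ) = 0  ⇒  y' / sqrt(1 + (y')^2) = const.
Hence y' is constant, so y(x) is affine.
Fitting the endpoints (-1, -6) and (8, 6):
    slope m = (6 − (-6)) / (8 − (-1)) = 4/3,
    intercept c = (-6) − m·(-1) = -14/3.
Extremal: y(x) = (4/3) x - 14/3.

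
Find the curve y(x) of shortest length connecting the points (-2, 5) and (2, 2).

Arc-length functional: J[y] = ∫ sqrt(1 + (y')^2) dx.
Lagrangian L = sqrt(1 + (y')^2) has no explicit y dependence, so ∂L/∂y = 0 and the Euler-Lagrange equation gives
    d/dx( y' / sqrt(1 + (y')^2) ) = 0  ⇒  y' / sqrt(1 + (y')^2) = const.
Hence y' is constant, so y(x) is affine.
Fitting the endpoints (-2, 5) and (2, 2):
    slope m = (2 − 5) / (2 − (-2)) = -3/4,
    intercept c = 5 − m·(-2) = 7/2.
Extremal: y(x) = (-3/4) x + 7/2.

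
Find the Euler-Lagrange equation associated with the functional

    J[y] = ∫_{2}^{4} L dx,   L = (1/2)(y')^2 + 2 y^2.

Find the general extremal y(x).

The Lagrangian is L = (1/2)(y')^2 + 2 y^2.
∂L/∂y = 4y.
∂L/∂y' = y'.
The Euler-Lagrange equation d/dx(∂L/∂y') − ∂L/∂y = 0 becomes:
    y'' - 4 y = 0
General solution: y(x) = A e^(2x) + B e^(-2x), where A and B are arbitrary constants fixed by the endpoint conditions.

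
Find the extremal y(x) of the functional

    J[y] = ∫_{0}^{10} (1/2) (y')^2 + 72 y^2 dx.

The Lagrangian is L = (1/2) (y')^2 + 72 y^2.
Compute ∂L/∂y = 144y, ∂L/∂y' = y'.
The Euler-Lagrange equation d/dx(∂L/∂y') − ∂L/∂y = 0 reduces to
    y'' − 144 y = 0.
Its general solution is
    y(x) = A e^(12x) + B e^(−12x),
with A, B fixed by the endpoint conditions.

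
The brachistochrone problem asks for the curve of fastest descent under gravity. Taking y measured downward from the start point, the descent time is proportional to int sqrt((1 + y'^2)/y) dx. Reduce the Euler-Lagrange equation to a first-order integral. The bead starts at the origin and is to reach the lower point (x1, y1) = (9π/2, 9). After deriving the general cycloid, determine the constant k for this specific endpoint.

The Lagrangian L = sqrt((1 + y'^2) / y) has no explicit x dependence, so the Beltrami identity applies:
    L − y' ∂L/∂y' = C.
Compute ∂L/∂y' = y' / sqrt(y (1 + y'^2)).
Substitute:
    sqrt((1 + y'^2)/y) − y'·y' / sqrt(y (1 + y'^2))
    = (1 + y'^2) / sqrt(y (1 + y'^2)) − y'^2 / sqrt(y (1 + y'^2))
    = 1 / sqrt(y (1 + y'^2)) = C.
Squaring and rearranging gives the first integral
    y (1 + y'^2) = 1/C^2 =: k   (constant).
Solving this first-order ODE by the substitution
    y = (k/2)(1 − cos θ)
yields the cycloid parameterisation
    x(θ) = (k/2)(θ − sin θ),   y(θ) = (k/2)(1 − cos θ).
The constant k is fixed by the endpoint condition.
Now fit the given lower endpoint (x1, y1) = (9π/2, 9). At the bottom of the first arch (θ = π), the parametric equations give
    y(π) = (k/2)(1 − cos π) = k,
    x(π) = (k/2)(π − sin π) = kπ/2.
Matching y(π) = 9 gives k = 9, consistent with x(π) = 9π/2. Therefore the specific cycloid is
    x(θ) = (9/2)(θ − sin θ),   y(θ) = (9/2)(1 − cos θ).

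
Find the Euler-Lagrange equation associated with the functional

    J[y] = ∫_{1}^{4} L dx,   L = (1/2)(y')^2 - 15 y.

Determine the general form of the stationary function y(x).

The Lagrangian is L = (1/2)(y')^2 - 15 y.
∂L/∂y = -15.
∂L/∂y' = y'.
The Euler-Lagrange equation d/dx(∂L/∂y') − ∂L/∂y = 0 becomes:
    y'' + 15 = 0
General solution: y(x) = -(15/2) x^2 + A x + B, where A and B are arbitrary constants fixed by the endpoint conditions.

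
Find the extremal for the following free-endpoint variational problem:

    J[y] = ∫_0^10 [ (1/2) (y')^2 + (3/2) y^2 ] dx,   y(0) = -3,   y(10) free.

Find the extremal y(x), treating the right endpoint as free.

The Lagrangian L = (1/2) (y')^2 + (3/2) y^2 gives
    ∂L/∂y = 3 y,   ∂L/∂y' = y'.
Euler-Lagrange: y'' − 3 y = 0.
With k = sqrt(3), the general solution is
    y(x) = A cosh(sqrt(3) x) + B sinh(sqrt(3) x).
Fixed left endpoint y(0) = -3 ⇒ A = -3.
The right endpoint x = 10 is free, so the natural (transversality) condition is ∂L/∂y' |_{x=10} = 0, i.e. y'(10) = 0.
Compute y'(x) = A k sinh(k x) + B k cosh(k x), so
    y'(10) = A k sinh(k·10) + B k cosh(k·10) = 0
    ⇒ B = −A tanh(k·10) = 3 tanh(sqrt(3)·10).
Therefore the extremal is
    y(x) = −3 cosh(sqrt(3) x) + 3 tanh(sqrt(3)·10) sinh(sqrt(3) x).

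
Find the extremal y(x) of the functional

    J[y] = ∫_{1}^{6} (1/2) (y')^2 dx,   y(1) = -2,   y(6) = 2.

The Lagrangian is L = (1/2) (y')^2.
Compute ∂L/∂y = 0, ∂L/∂y' = y'.
The Euler-Lagrange equation d/dx(∂L/∂y') − ∂L/∂y = 0 reduces to
    y'' = 0.
Its general solution is
    y(x) = A x + B,
with A, B fixed by the endpoint conditions.
Applying the endpoint conditions y(1) = -2 and y(6) = 2: solve A·1 + B = -2 and A·6 + B = 2. Subtracting gives A(6 − 1) = 2 − -2, so A = 4/5, and B = -2 − A·1 = -14/5. Therefore
    y(x) = (4/5) x - 14/5.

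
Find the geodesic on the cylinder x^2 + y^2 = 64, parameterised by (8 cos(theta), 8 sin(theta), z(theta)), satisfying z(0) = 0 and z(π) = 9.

Parameterise the cylinder of radius R = 8 as
    r(θ) = (8 cos θ, 8 sin θ, z(θ)).
The arc-length element is
    ds = sqrt(64 + (dz/dθ)^2) dθ,
so the Lagrangian is L = sqrt(64 + z'^2).
L depends on z' only, not on z or θ, so ∂L/∂z = 0 and
    ∂L/∂z' = z' / sqrt(64 + z'^2).
The Euler-Lagrange equation gives
    d/dθ( z' / sqrt(64 + z'^2) ) = 0,
so z' is constant. Integrating once:
    z(θ) = a θ + b,
a helix on the cylinder (a straight line when the cylinder is unrolled). The constants a, b are determined by the endpoint conditions.
With endpoint conditions z(0) = 0 and z(π) = 9: from z(0) = b we get b = 0, and a·π + 0 = 9 gives a = 9/π, so
    z(θ) = (9/π) θ.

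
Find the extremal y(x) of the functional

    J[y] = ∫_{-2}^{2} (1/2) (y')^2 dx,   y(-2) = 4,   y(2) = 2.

The Lagrangian is L = (1/2) (y')^2.
Compute ∂L/∂y = 0, ∂L/∂y' = y'.
The Euler-Lagrange equation d/dx(∂L/∂y') − ∂L/∂y = 0 reduces to
    y'' = 0.
Its general solution is
    y(x) = A x + B,
with A, B fixed by the endpoint conditions.
Applying the endpoint conditions y(-2) = 4 and y(2) = 2: solve A·-2 + B = 4 and A·2 + B = 2. Subtracting gives A(2 − -2) = 2 − 4, so A = -1/2, and B = 4 − A·-2 = 3. Therefore
    y(x) = (-1/2) x + 3.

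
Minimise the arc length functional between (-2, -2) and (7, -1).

Arc-length functional: J[y] = ∫ sqrt(1 + (y')^2) dx.
Lagrangian L = sqrt(1 + (y')^2) has no explicit y dependence, so ∂L/∂y = 0 and the Euler-Lagrange equation gives
    d/dx( y' / sqrt(1 + (y')^2) ) = 0  ⇒  y' / sqrt(1 + (y')^2) = const.
Hence y' is constant, so y(x) is affine.
Fitting the endpoints (-2, -2) and (7, -1):
    slope m = ((-1) − (-2)) / (7 − (-2)) = 1/9,
    intercept c = (-2) − m·(-2) = -16/9.
Extremal: y(x) = (1/9) x - 16/9.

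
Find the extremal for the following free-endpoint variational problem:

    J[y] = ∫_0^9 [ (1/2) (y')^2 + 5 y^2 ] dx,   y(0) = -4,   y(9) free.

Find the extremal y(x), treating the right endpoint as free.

The Lagrangian L = (1/2) (y')^2 + 5 y^2 gives
    ∂L/∂y = 10 y,   ∂L/∂y' = y'.
Euler-Lagrange: y'' − 10 y = 0.
With k = sqrt(10), the general solution is
    y(x) = A cosh(sqrt(10) x) + B sinh(sqrt(10) x).
Fixed left endpoint y(0) = -4 ⇒ A = -4.
The right endpoint x = 9 is free, so the natural (transversality) condition is ∂L/∂y' |_{x=9} = 0, i.e. y'(9) = 0.
Compute y'(x) = A k sinh(k x) + B k cosh(k x), so
    y'(9) = A k sinh(k·9) + B k cosh(k·9) = 0
    ⇒ B = −A tanh(k·9) = 4 tanh(sqrt(10)·9).
Therefore the extremal is
    y(x) = −4 cosh(sqrt(10) x) + 4 tanh(sqrt(10)·9) sinh(sqrt(10) x).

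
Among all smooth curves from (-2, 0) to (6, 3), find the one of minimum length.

Arc-length functional: J[y] = ∫ sqrt(1 + (y')^2) dx.
Lagrangian L = sqrt(1 + (y')^2) has no explicit y dependence, so ∂L/∂y = 0 and the Euler-Lagrange equation gives
    d/dx( y' / sqrt(1 + (y')^2) ) = 0  ⇒  y' / sqrt(1 + (y')^2) = const.
Hence y' is constant, so y(x) is affine.
Fitting the endpoints (-2, 0) and (6, 3):
    slope m = (3 − 0) / (6 − (-2)) = 3/8,
    intercept c = 0 − m·(-2) = 3/4.
Extremal: y(x) = (3/8) x + 3/4.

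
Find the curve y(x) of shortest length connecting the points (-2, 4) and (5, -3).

Arc-length functional: J[y] = ∫ sqrt(1 + (y')^2) dx.
Lagrangian L = sqrt(1 + (y')^2) has no explicit y dependence, so ∂L/∂y = 0 and the Euler-Lagrange equation gives
    d/dx( y' / sqrt(1 + (y')^2) ) = 0  ⇒  y' / sqrt(1 + (y')^2) = const.
Hence y' is constant, so y(x) is affine.
Fitting the endpoints (-2, 4) and (5, -3):
    slope m = ((-3) − 4) / (5 − (-2)) = -1,
    intercept c = 4 − m·(-2) = 2.
Extremal: y(x) = -x + 2.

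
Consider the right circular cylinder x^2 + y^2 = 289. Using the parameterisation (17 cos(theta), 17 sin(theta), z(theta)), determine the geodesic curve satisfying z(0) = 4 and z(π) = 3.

Parameterise the cylinder of radius R = 17 as
    r(θ) = (17 cos θ, 17 sin θ, z(θ)).
The arc-length element is
    ds = sqrt(289 + (dz/dθ)^2) dθ,
so the Lagrangian is L = sqrt(289 + z'^2).
L depends on z' only, not on z or θ, so ∂L/∂z = 0 and
    ∂L/∂z' = z' / sqrt(289 + z'^2).
The Euler-Lagrange equation gives
    d/dθ( z' / sqrt(289 + z'^2) ) = 0,
so z' is constant. Integrating once:
    z(θ) = a θ + b,
a helix on the cylinder (a straight line when the cylinder is unrolled). The constants a, b are determined by the endpoint conditions.
With endpoint conditions z(0) = 4 and z(π) = 3: from z(0) = b we get b = 4, and a·π + 4 = 3 gives a = -1/π, so
    z(θ) = (-1/π) θ + 4.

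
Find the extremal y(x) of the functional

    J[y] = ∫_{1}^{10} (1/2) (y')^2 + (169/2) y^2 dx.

The Lagrangian is L = (1/2) (y')^2 + (169/2) y^2.
Compute ∂L/∂y = 169y, ∂L/∂y' = y'.
The Euler-Lagrange equation d/dx(∂L/∂y') − ∂L/∂y = 0 reduces to
    y'' − 169 y = 0.
Its general solution is
    y(x) = A e^(13x) + B e^(−13x),
with A, B fixed by the endpoint conditions.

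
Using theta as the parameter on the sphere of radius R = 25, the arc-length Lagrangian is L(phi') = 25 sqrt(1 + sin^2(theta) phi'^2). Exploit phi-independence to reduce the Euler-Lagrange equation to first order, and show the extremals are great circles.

On the sphere of radius R = 25 with spherical coordinates (θ, φ), the induced metric is
    ds^2 = 625(dθ^2 + sin^2(θ) dφ^2).
Parameterise by θ; the arc-length functional is
    J[φ] = ∫ 25 sqrt(1 + sin^2(θ) (dφ/dθ)^2) dθ,
so L = 25 sqrt(1 + sin^2(θ) φ'^2). Compute
    ∂L/∂φ = 0  (L has no explicit φ dependence),
    ∂L/∂φ' = 25 sin^2(θ) φ' / sqrt(1 + sin^2(θ) φ'^2).
Since ∂L/∂φ = 0, the Euler-Lagrange equation
    d/dθ(∂L/∂φ') − ∂L/∂φ = 0
reduces to d/dθ(∂L/∂φ') = 0, i.e. the momentum conjugate to φ is conserved:
    25 sin^2(θ) φ' / sqrt(1 + sin^2(θ) φ'^2) = C.
The overall factor of 25 is constant, so dividing through gives Clairaut's relation sin^2(θ) φ' / sqrt(1 + sin^2(θ) φ'^2) = C' (with C' = C/25). Solving for φ' and integrating gives the great-circle family
    cot(θ) = A cos(φ − φ_0),
i.e. the intersection of the sphere with a plane through the origin. The two constants A and φ_0 (equivalently C and one phase) are fixed by the two endpoint conditions.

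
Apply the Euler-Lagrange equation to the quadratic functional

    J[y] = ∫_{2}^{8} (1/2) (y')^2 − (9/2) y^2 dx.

The Lagrangian is L = (1/2) (y')^2 − (9/2) y^2.
Compute ∂L/∂y = -9y, ∂L/∂y' = y'.
The Euler-Lagrange equation d/dx(∂L/∂y') − ∂L/∂y = 0 reduces to
    y'' + 9 y = 0.
Its general solution is
    y(x) = A sin(3x) + B cos(3x),
with A, B fixed by the endpoint conditions.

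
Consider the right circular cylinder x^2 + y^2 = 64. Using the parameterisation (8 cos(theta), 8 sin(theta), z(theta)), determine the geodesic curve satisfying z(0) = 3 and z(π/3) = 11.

Parameterise the cylinder of radius R = 8 as
    r(θ) = (8 cos θ, 8 sin θ, z(θ)).
The arc-length element is
    ds = sqrt(64 + (dz/dθ)^2) dθ,
so the Lagrangian is L = sqrt(64 + z'^2).
L depends on z' only, not on z or θ, so ∂L/∂z = 0 and
    ∂L/∂z' = z' / sqrt(64 + z'^2).
The Euler-Lagrange equation gives
    d/dθ( z' / sqrt(64 + z'^2) ) = 0,
so z' is constant. Integrating once:
    z(θ) = a θ + b,
a helix on the cylinder (a straight line when the cylinder is unrolled). The constants a, b are determined by the endpoint conditions.
With endpoint conditions z(0) = 3 and z(π/3) = 11: from z(0) = b we get b = 3, and a·π/3 + 3 = 11 gives a = 24/π, so
    z(θ) = (24/π) θ + 3.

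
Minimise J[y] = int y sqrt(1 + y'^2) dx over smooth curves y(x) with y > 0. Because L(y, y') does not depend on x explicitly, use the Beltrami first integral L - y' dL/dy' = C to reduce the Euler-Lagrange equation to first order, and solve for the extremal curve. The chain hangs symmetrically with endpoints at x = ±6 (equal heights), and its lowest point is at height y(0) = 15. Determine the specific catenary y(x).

The Lagrangian L(y, y') = y sqrt(1 + y'^2) has no explicit x dependence, so the Beltrami identity applies:
    L − y' ∂L/∂y' = C.
Compute ∂L/∂y' = y · y' / sqrt(1 + y'^2). Then
    L − y' ∂L/∂y'
    = y sqrt(1 + y'^2) − y · y'^2 / sqrt(1 + y'^2)
    = y (1 + y'^2 − y'^2) / sqrt(1 + y'^2)
    = y / sqrt(1 + y'^2) = C.
Squaring gives y^2 = C^2 (1 + y'^2), i.e.
    y'^2 = y^2 / C^2 − 1.
Separating variables,
    dy / sqrt(y^2 − C^2) = dx / C,
and integrating gives arccosh(y / C) = (x − a)/C, so
    y(x) = C cosh((x − a)/C),
the catenary. The constants C and a are fixed by the two endpoint conditions (and, for the hanging-chain problem, the length constraint selects C).
Now fit the given data. The endpoints x = ±6 are symmetric at equal height, so the catenary is even about its minimum: a = 0 and y(x) = C cosh(x/C). The lowest point is y(0) = C cosh(0) = C, and we are told y(0) = 15, so C = 15. Therefore
    y(x) = 15 cosh(x/15),
and at the endpoints
    y(±6) = 15 cosh(6/15).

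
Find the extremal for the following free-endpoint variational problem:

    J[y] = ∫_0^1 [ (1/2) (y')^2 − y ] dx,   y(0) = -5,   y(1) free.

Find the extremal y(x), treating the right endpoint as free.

The Lagrangian L = (1/2) (y')^2 − y gives
    ∂L/∂y = −1,   ∂L/∂y' = y'.
Euler-Lagrange: d/dx(y') − (−1) = 0, i.e. y'' + 1 = 0, so
    y(x) = −(1/2) x^2 + C1 x + C2.
Fixed left endpoint y(0) = -5 ⇒ C2 = -5.
The right endpoint x = 1 is free, so the natural (transversality) condition is ∂L/∂y' |_{x=1} = 0, i.e. y'(1) = 0.
Compute y'(x) = −1 x + C1, so y'(1) = −1 + C1 = 0 ⇒ C1 = 1.
Therefore the extremal is
    y(x) = −x^2/2 + x − 5.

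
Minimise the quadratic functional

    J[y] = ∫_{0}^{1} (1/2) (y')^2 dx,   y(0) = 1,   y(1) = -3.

The Lagrangian is L = (1/2) (y')^2.
Compute ∂L/∂y = 0, ∂L/∂y' = y'.
The Euler-Lagrange equation d/dx(∂L/∂y') − ∂L/∂y = 0 reduces to
    y'' = 0.
Its general solution is
    y(x) = A x + B,
with A, B fixed by the endpoint conditions.
Applying the endpoint conditions y(0) = 1 and y(1) = -3: solve A·0 + B = 1 and A·1 + B = -3. Subtracting gives A(1 − 0) = -3 − 1, so A = -4, and B = 1 − A·0 = 1. Therefore
    y(x) = -4 x + 1.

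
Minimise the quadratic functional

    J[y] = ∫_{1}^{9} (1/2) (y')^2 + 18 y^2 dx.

The Lagrangian is L = (1/2) (y')^2 + 18 y^2.
Compute ∂L/∂y = 36y, ∂L/∂y' = y'.
The Euler-Lagrange equation d/dx(∂L/∂y') − ∂L/∂y = 0 reduces to
    y'' − 36 y = 0.
Its general solution is
    y(x) = A e^(6x) + B e^(−6x),
with A, B fixed by the endpoint conditions.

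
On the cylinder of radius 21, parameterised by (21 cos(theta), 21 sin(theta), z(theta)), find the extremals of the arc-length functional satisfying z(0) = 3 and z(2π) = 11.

Parameterise the cylinder of radius R = 21 as
    r(θ) = (21 cos θ, 21 sin θ, z(θ)).
The arc-length element is
    ds = sqrt(441 + (dz/dθ)^2) dθ,
so the Lagrangian is L = sqrt(441 + z'^2).
L depends on z' only, not on z or θ, so ∂L/∂z = 0 and
    ∂L/∂z' = z' / sqrt(441 + z'^2).
The Euler-Lagrange equation gives
    d/dθ( z' / sqrt(441 + z'^2) ) = 0,
so z' is constant. Integrating once:
    z(θ) = a θ + b,
a helix on the cylinder (a straight line when the cylinder is unrolled). The constants a, b are determined by the endpoint conditions.
With endpoint conditions z(0) = 3 and z(2π) = 11: from z(0) = b we get b = 3, and a·2π + 3 = 11 gives a = 4/π, so
    z(θ) = (4/π) θ + 3.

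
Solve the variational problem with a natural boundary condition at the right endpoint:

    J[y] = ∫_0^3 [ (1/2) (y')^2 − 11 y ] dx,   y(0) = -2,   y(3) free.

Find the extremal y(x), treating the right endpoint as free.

The Lagrangian L = (1/2) (y')^2 − 11 y gives
    ∂L/∂y = −11,   ∂L/∂y' = y'.
Euler-Lagrange: d/dx(y') − (−11) = 0, i.e. y'' + 11 = 0, so
    y(x) = −(11/2) x^2 + C1 x + C2.
Fixed left endpoint y(0) = -2 ⇒ C2 = -2.
The right endpoint x = 3 is free, so the natural (transversality) condition is ∂L/∂y' |_{x=3} = 0, i.e. y'(3) = 0.
Compute y'(x) = −11 x + C1, so y'(3) = −33 + C1 = 0 ⇒ C1 = 33.
Therefore the extremal is
    y(x) = −(11/2) x^2 + 33 x − 2.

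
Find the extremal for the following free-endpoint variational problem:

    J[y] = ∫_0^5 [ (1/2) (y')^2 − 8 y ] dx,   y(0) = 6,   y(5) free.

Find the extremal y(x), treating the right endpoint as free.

The Lagrangian L = (1/2) (y')^2 − 8 y gives
    ∂L/∂y = −8,   ∂L/∂y' = y'.
Euler-Lagrange: d/dx(y') − (−8) = 0, i.e. y'' + 8 = 0, so
    y(x) = −(8/2) x^2 + C1 x + C2.
Fixed left endpoint y(0) = 6 ⇒ C2 = 6.
The right endpoint x = 5 is free, so the natural (transversality) condition is ∂L/∂y' |_{x=5} = 0, i.e. y'(5) = 0.
Compute y'(x) = −8 x + C1, so y'(5) = −40 + C1 = 0 ⇒ C1 = 40.
Therefore the extremal is
    y(x) = −4 x^2 + 40 x + 6.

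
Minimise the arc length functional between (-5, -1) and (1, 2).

Arc-length functional: J[y] = ∫ sqrt(1 + (y')^2) dx.
Lagrangian L = sqrt(1 + (y')^2) has no explicit y dependence, so ∂L/∂y = 0 and the Euler-Lagrange equation gives
    d/dx( y' / sqrt(1 + (y')^2) ) = 0  ⇒  y' / sqrt(1 + (y')^2) = const.
Hence y' is constant, so y(x) is affine.
Fitting the endpoints (-5, -1) and (1, 2):
    slope m = (2 − (-1)) / (1 − (-5)) = 1/2,
    intercept c = (-1) − m·(-5) = 3/2.
Extremal: y(x) = (1/2) x + 3/2.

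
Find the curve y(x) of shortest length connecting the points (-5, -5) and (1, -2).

Arc-length functional: J[y] = ∫ sqrt(1 + (y')^2) dx.
Lagrangian L = sqrt(1 + (y')^2) has no explicit y dependence, so ∂L/∂y = 0 and the Euler-Lagrange equation gives
    d/dx( y' / sqrt(1 + (y')^2) ) = 0  ⇒  y' / sqrt(1 + (y')^2) = const.
Hence y' is constant, so y(x) is affine.
Fitting the endpoints (-5, -5) and (1, -2):
    slope m = ((-2) − (-5)) / (1 − (-5)) = 1/2,
    intercept c = (-5) − m·(-5) = -5/2.
Extremal: y(x) = (1/2) x - 5/2.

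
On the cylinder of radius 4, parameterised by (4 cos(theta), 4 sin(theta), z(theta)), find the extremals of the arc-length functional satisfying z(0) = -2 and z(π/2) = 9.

Parameterise the cylinder of radius R = 4 as
    r(θ) = (4 cos θ, 4 sin θ, z(θ)).
The arc-length element is
    ds = sqrt(16 + (dz/dθ)^2) dθ,
so the Lagrangian is L = sqrt(16 + z'^2).
L depends on z' only, not on z or θ, so ∂L/∂z = 0 and
    ∂L/∂z' = z' / sqrt(16 + z'^2).
The Euler-Lagrange equation gives
    d/dθ( z' / sqrt(16 + z'^2) ) = 0,
so z' is constant. Integrating once:
    z(θ) = a θ + b,
a helix on the cylinder (a straight line when the cylinder is unrolled). The constants a, b are determined by the endpoint conditions.
With endpoint conditions z(0) = -2 and z(π/2) = 9: from z(0) = b we get b = -2, and a·π/2 + -2 = 9 gives a = 22/π, so
    z(θ) = (22/π) θ − 2.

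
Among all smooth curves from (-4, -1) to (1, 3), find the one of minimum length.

Arc-length functional: J[y] = ∫ sqrt(1 + (y')^2) dx.
Lagrangian L = sqrt(1 + (y')^2) has no explicit y dependence, so ∂L/∂y = 0 and the Euler-Lagrange equation gives
    d/dx( y' / sqrt(1 + (y')^2) ) = 0  ⇒  y' / sqrt(1 + (y')^2) = const.
Hence y' is constant, so y(x) is affine.
Fitting the endpoints (-4, -1) and (1, 3):
    slope m = (3 − (-1)) / (1 − (-4)) = 4/5,
    intercept c = (-1) − m·(-4) = 11/5.
Extremal: y(x) = (4/5) x + 11/5.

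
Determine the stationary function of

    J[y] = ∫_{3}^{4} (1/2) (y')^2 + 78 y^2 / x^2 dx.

The Lagrangian is L = (1/2) (y')^2 + 78 y^2 / x^2.
Compute ∂L/∂y = 156y/x^2, ∂L/∂y' = y'.
The Euler-Lagrange equation d/dx(∂L/∂y') − ∂L/∂y = 0 reduces to
    y'' − 156/x^2 · y = 0  (x > 0).
Its general solution is
    y(x) = A x^13 + B x^(-12),
with A, B fixed by the endpoint conditions.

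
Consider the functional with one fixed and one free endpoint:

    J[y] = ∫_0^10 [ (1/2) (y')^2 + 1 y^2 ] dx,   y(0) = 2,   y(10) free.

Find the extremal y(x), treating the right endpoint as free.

The Lagrangian L = (1/2) (y')^2 + 1 y^2 gives
    ∂L/∂y = 2 y,   ∂L/∂y' = y'.
Euler-Lagrange: y'' − 2 y = 0.
With k = sqrt(2), the general solution is
    y(x) = A cosh(sqrt(2) x) + B sinh(sqrt(2) x).
Fixed left endpoint y(0) = 2 ⇒ A = 2.
The right endpoint x = 10 is free, so the natural (transversality) condition is ∂L/∂y' |_{x=10} = 0, i.e. y'(10) = 0.
Compute y'(x) = A k sinh(k x) + B k cosh(k x), so
    y'(10) = A k sinh(k·10) + B k cosh(k·10) = 0
    ⇒ B = −A tanh(k·10) = − 2 tanh(sqrt(2)·10).
Therefore the extremal is
    y(x) = 2 cosh(sqrt(2) x) − 2 tanh(sqrt(2)·10) sinh(sqrt(2) x).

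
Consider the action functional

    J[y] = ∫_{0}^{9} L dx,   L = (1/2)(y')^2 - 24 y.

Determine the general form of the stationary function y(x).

The Lagrangian is L = (1/2)(y')^2 - 24 y.
∂L/∂y = -24.
∂L/∂y' = y'.
The Euler-Lagrange equation d/dx(∂L/∂y') − ∂L/∂y = 0 becomes:
    y'' + 24 = 0
General solution: y(x) = -12 x^2 + A x + B, where A and B are arbitrary constants fixed by the endpoint conditions.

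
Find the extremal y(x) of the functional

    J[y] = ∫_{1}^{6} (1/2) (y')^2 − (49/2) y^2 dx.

The Lagrangian is L = (1/2) (y')^2 − (49/2) y^2.
Compute ∂L/∂y = -49y, ∂L/∂y' = y'.
The Euler-Lagrange equation d/dx(∂L/∂y') − ∂L/∂y = 0 reduces to
    y'' + 49 y = 0.
Its general solution is
    y(x) = A sin(7x) + B cos(7x),
with A, B fixed by the endpoint conditions.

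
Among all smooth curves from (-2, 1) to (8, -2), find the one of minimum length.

Arc-length functional: J[y] = ∫ sqrt(1 + (y')^2) dx.
Lagrangian L = sqrt(1 + (y')^2) has no explicit y dependence, so ∂L/∂y = 0 and the Euler-Lagrange equation gives
    d/dx( y' / sqrt(1 + (y')^2) ) = 0  ⇒  y' / sqrt(1 + (y')^2) = const.
Hence y' is constant, so y(x) is affine.
Fitting the endpoints (-2, 1) and (8, -2):
    slope m = ((-2) − 1) / (8 − (-2)) = -3/10,
    intercept c = 1 − m·(-2) = 2/5.
Extremal: y(x) = (-3/10) x + 2/5.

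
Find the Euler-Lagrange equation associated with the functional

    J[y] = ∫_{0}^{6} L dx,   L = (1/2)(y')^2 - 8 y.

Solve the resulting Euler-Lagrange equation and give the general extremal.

The Lagrangian is L = (1/2)(y')^2 - 8 y.
∂L/∂y = -8.
∂L/∂y' = y'.
The Euler-Lagrange equation d/dx(∂L/∂y') − ∂L/∂y = 0 becomes:
    y'' + 8 = 0
General solution: y(x) = -4 x^2 + A x + B, where A and B are arbitrary constants fixed by the endpoint conditions.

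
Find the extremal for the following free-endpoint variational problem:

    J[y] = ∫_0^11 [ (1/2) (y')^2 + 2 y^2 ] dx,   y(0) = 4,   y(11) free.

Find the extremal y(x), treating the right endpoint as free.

The Lagrangian L = (1/2) (y')^2 + 2 y^2 gives
    ∂L/∂y = 4 y,   ∂L/∂y' = y'.
Euler-Lagrange: y'' − 4 y = 0.
With k = 2, the general solution is
    y(x) = A cosh(2 x) + B sinh(2 x).
Fixed left endpoint y(0) = 4 ⇒ A = 4.
The right endpoint x = 11 is free, so the natural (transversality) condition is ∂L/∂y' |_{x=11} = 0, i.e. y'(11) = 0.
Compute y'(x) = A k sinh(k x) + B k cosh(k x), so
    y'(11) = A k sinh(k·11) + B k cosh(k·11) = 0
    ⇒ B = −A tanh(k·11) = − 4 tanh(2·11).
Therefore the extremal is
    y(x) = 4 cosh(2 x) − 4 tanh(2·11) sinh(2 x).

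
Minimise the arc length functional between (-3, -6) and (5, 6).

Arc-length functional: J[y] = ∫ sqrt(1 + (y')^2) dx.
Lagrangian L = sqrt(1 + (y')^2) has no explicit y dependence, so ∂L/∂y = 0 and the Euler-Lagrange equation gives
    d/dx( y' / sqrt(1 + (y')^2) ) = 0  ⇒  y' / sqrt(1 + (y')^2) = const.
Hence y' is constant, so y(x) is affine.
Fitting the endpoints (-3, -6) and (5, 6):
    slope m = (6 − (-6)) / (5 − (-3)) = 3/2,
    intercept c = (-6) − m·(-3) = -3/2.
Extremal: y(x) = (3/2) x - 3/2.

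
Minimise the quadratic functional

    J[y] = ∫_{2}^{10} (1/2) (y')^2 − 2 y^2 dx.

The Lagrangian is L = (1/2) (y')^2 − 2 y^2.
Compute ∂L/∂y = -4y, ∂L/∂y' = y'.
The Euler-Lagrange equation d/dx(∂L/∂y') − ∂L/∂y = 0 reduces to
    y'' + 4 y = 0.
Its general solution is
    y(x) = A sin(2x) + B cos(2x),
with A, B fixed by the endpoint conditions.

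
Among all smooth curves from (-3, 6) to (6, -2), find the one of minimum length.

Arc-length functional: J[y] = ∫ sqrt(1 + (y')^2) dx.
Lagrangian L = sqrt(1 + (y')^2) has no explicit y dependence, so ∂L/∂y = 0 and the Euler-Lagrange equation gives
    d/dx( y' / sqrt(1 + (y')^2) ) = 0  ⇒  y' / sqrt(1 + (y')^2) = const.
Hence y' is constant, so y(x) is affine.
Fitting the endpoints (-3, 6) and (6, -2):
    slope m = ((-2) − 6) / (6 − (-3)) = -8/9,
    intercept c = 6 − m·(-3) = 10/3.
Extremal: y(x) = (-8/9) x + 10/3.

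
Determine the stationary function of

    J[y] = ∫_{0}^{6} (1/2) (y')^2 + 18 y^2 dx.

The Lagrangian is L = (1/2) (y')^2 + 18 y^2.
Compute ∂L/∂y = 36y, ∂L/∂y' = y'.
The Euler-Lagrange equation d/dx(∂L/∂y') − ∂L/∂y = 0 reduces to
    y'' − 36 y = 0.
Its general solution is
    y(x) = A e^(6x) + B e^(−6x),
with A, B fixed by the endpoint conditions.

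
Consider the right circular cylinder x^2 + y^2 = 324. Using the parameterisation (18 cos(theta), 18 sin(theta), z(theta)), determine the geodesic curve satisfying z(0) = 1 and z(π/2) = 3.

Parameterise the cylinder of radius R = 18 as
    r(θ) = (18 cos θ, 18 sin θ, z(θ)).
The arc-length element is
    ds = sqrt(324 + (dz/dθ)^2) dθ,
so the Lagrangian is L = sqrt(324 + z'^2).
L depends on z' only, not on z or θ, so ∂L/∂z = 0 and
    ∂L/∂z' = z' / sqrt(324 + z'^2).
The Euler-Lagrange equation gives
    d/dθ( z' / sqrt(324 + z'^2) ) = 0,
so z' is constant. Integrating once:
    z(θ) = a θ + b,
a helix on the cylinder (a straight line when the cylinder is unrolled). The constants a, b are determined by the endpoint conditions.
With endpoint conditions z(0) = 1 and z(π/2) = 3: from z(0) = b we get b = 1, and a·π/2 + 1 = 3 gives a = 4/π, so
    z(θ) = (4/π) θ + 1.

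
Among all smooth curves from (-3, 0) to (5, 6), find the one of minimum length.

Arc-length functional: J[y] = ∫ sqrt(1 + (y')^2) dx.
Lagrangian L = sqrt(1 + (y')^2) has no explicit y dependence, so ∂L/∂y = 0 and the Euler-Lagrange equation gives
    d/dx( y' / sqrt(1 + (y')^2) ) = 0  ⇒  y' / sqrt(1 + (y')^2) = const.
Hence y' is constant, so y(x) is affine.
Fitting the endpoints (-3, 0) and (5, 6):
    slope m = (6 − 0) / (5 − (-3)) = 3/4,
    intercept c = 0 − m·(-3) = 9/4.
Extremal: y(x) = (3/4) x + 9/4.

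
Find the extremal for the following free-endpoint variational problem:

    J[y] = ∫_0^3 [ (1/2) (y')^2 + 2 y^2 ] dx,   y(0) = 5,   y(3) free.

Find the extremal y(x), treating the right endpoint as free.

The Lagrangian L = (1/2) (y')^2 + 2 y^2 gives
    ∂L/∂y = 4 y,   ∂L/∂y' = y'.
Euler-Lagrange: y'' − 4 y = 0.
With k = 2, the general solution is
    y(x) = A cosh(2 x) + B sinh(2 x).
Fixed left endpoint y(0) = 5 ⇒ A = 5.
The right endpoint x = 3 is free, so the natural (transversality) condition is ∂L/∂y' |_{x=3} = 0, i.e. y'(3) = 0.
Compute y'(x) = A k sinh(k x) + B k cosh(k x), so
    y'(3) = A k sinh(k·3) + B k cosh(k·3) = 0
    ⇒ B = −A tanh(k·3) = − 5 tanh(2·3).
Therefore the extremal is
    y(x) = 5 cosh(2 x) − 5 tanh(2·3) sinh(2 x).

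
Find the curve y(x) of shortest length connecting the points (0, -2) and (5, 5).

Arc-length functional: J[y] = ∫ sqrt(1 + (y')^2) dx.
Lagrangian L = sqrt(1 + (y')^2) has no explicit y dependence, so ∂L/∂y = 0 and the Euler-Lagrange equation gives
    d/dx( y' / sqrt(1 + (y')^2) ) = 0  ⇒  y' / sqrt(1 + (y')^2) = const.
Hence y' is constant, so y(x) is affine.
Fitting the endpoints (0, -2) and (5, 5):
    slope m = (5 − (-2)) / (5 − 0) = 7/5,
    intercept c = (-2) − m·0 = -2.
Extremal: y(x) = (7/5) x - 2.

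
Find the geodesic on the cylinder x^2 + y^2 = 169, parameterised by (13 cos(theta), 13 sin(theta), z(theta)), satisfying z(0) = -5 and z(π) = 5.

Parameterise the cylinder of radius R = 13 as
    r(θ) = (13 cos θ, 13 sin θ, z(θ)).
The arc-length element is
    ds = sqrt(169 + (dz/dθ)^2) dθ,
so the Lagrangian is L = sqrt(169 + z'^2).
L depends on z' only, not on z or θ, so ∂L/∂z = 0 and
    ∂L/∂z' = z' / sqrt(169 + z'^2).
The Euler-Lagrange equation gives
    d/dθ( z' / sqrt(169 + z'^2) ) = 0,
so z' is constant. Integrating once:
    z(θ) = a θ + b,
a helix on the cylinder (a straight line when the cylinder is unrolled). The constants a, b are determined by the endpoint conditions.
With endpoint conditions z(0) = -5 and z(π) = 5: from z(0) = b we get b = -5, and a·π + -5 = 5 gives a = 10/π, so
    z(θ) = (10/π) θ − 5.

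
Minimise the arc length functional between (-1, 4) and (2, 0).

Arc-length functional: J[y] = ∫ sqrt(1 + (y')^2) dx.
Lagrangian L = sqrt(1 + (y')^2) has no explicit y dependence, so ∂L/∂y = 0 and the Euler-Lagrange equation gives
    d/dx( y' / sqrt(1 + (y')^2) ) = 0  ⇒  y' / sqrt(1 + (y')^2) = const.
Hence y' is constant, so y(x) is affine.
Fitting the endpoints (-1, 4) and (2, 0):
    slope m = (0 − 4) / (2 − (-1)) = -4/3,
    intercept c = 4 − m·(-1) = 8/3.
Extremal: y(x) = (-4/3) x + 8/3.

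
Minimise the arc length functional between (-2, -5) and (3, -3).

Arc-length functional: J[y] = ∫ sqrt(1 + (y')^2) dx.
Lagrangian L = sqrt(1 + (y')^2) has no explicit y dependence, so ∂L/∂y = 0 and the Euler-Lagrange equation gives
    d/dx( y' / sqrt(1 + (y')^2) ) = 0  ⇒  y' / sqrt(1 + (y')^2) = const.
Hence y' is constant, so y(x) is affine.
Fitting the endpoints (-2, -5) and (3, -3):
    slope m = ((-3) − (-5)) / (3 − (-2)) = 2/5,
    intercept c = (-5) − m·(-2) = -21/5.
Extremal: y(x) = (2/5) x - 21/5.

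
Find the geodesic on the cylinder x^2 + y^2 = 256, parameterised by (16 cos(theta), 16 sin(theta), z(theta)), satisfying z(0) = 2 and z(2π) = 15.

Parameterise the cylinder of radius R = 16 as
    r(θ) = (16 cos θ, 16 sin θ, z(θ)).
The arc-length element is
    ds = sqrt(256 + (dz/dθ)^2) dθ,
so the Lagrangian is L = sqrt(256 + z'^2).
L depends on z' only, not on z or θ, so ∂L/∂z = 0 and
    ∂L/∂z' = z' / sqrt(256 + z'^2).
The Euler-Lagrange equation gives
    d/dθ( z' / sqrt(256 + z'^2) ) = 0,
so z' is constant. Integrating once:
    z(θ) = a θ + b,
a helix on the cylinder (a straight line when the cylinder is unrolled). The constants a, b are determined by the endpoint conditions.
With endpoint conditions z(0) = 2 and z(2π) = 15: from z(0) = b we get b = 2, and a·2π + 2 = 15 gives a = 13/(2π), so
    z(θ) = (13/(2π)) θ + 2.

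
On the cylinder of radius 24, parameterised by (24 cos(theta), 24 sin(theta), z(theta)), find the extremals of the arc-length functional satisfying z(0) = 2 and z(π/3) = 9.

Parameterise the cylinder of radius R = 24 as
    r(θ) = (24 cos θ, 24 sin θ, z(θ)).
The arc-length element is
    ds = sqrt(576 + (dz/dθ)^2) dθ,
so the Lagrangian is L = sqrt(576 + z'^2).
L depends on z' only, not on z or θ, so ∂L/∂z = 0 and
    ∂L/∂z' = z' / sqrt(576 + z'^2).
The Euler-Lagrange equation gives
    d/dθ( z' / sqrt(576 + z'^2) ) = 0,
so z' is constant. Integrating once:
    z(θ) = a θ + b,
a helix on the cylinder (a straight line when the cylinder is unrolled). The constants a, b are determined by the endpoint conditions.
With endpoint conditions z(0) = 2 and z(π/3) = 9: from z(0) = b we get b = 2, and a·π/3 + 2 = 9 gives a = 21/π, so
    z(θ) = (21/π) θ + 2.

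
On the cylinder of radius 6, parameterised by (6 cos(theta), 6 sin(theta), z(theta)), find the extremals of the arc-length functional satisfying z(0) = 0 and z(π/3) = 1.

Parameterise the cylinder of radius R = 6 as
    r(θ) = (6 cos θ, 6 sin θ, z(θ)).
The arc-length element is
    ds = sqrt(36 + (dz/dθ)^2) dθ,
so the Lagrangian is L = sqrt(36 + z'^2).
L depends on z' only, not on z or θ, so ∂L/∂z = 0 and
    ∂L/∂z' = z' / sqrt(36 + z'^2).
The Euler-Lagrange equation gives
    d/dθ( z' / sqrt(36 + z'^2) ) = 0,
so z' is constant. Integrating once:
    z(θ) = a θ + b,
a helix on the cylinder (a straight line when the cylinder is unrolled). The constants a, b are determined by the endpoint conditions.
With endpoint conditions z(0) = 0 and z(π/3) = 1: from z(0) = b we get b = 0, and a·π/3 + 0 = 1 gives a = 3/π, so
    z(θ) = (3/π) θ.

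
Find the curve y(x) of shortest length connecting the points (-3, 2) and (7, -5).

Arc-length functional: J[y] = ∫ sqrt(1 + (y')^2) dx.
Lagrangian L = sqrt(1 + (y')^2) has no explicit y dependence, so ∂L/∂y = 0 and the Euler-Lagrange equation gives
    d/dx( y' / sqrt(1 + (y')^2) ) = 0  ⇒  y' / sqrt(1 + (y')^2) = const.
Hence y' is constant, so y(x) is affine.
Fitting the endpoints (-3, 2) and (7, -5):
    slope m = ((-5) − 2) / (7 − (-3)) = -7/10,
    intercept c = 2 − m·(-3) = -1/10.
Extremal: y(x) = (-7/10) x - 1/10.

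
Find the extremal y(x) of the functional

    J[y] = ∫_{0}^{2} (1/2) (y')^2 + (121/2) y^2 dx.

The Lagrangian is L = (1/2) (y')^2 + (121/2) y^2.
Compute ∂L/∂y = 121y, ∂L/∂y' = y'.
The Euler-Lagrange equation d/dx(∂L/∂y') − ∂L/∂y = 0 reduces to
    y'' − 121 y = 0.
Its general solution is
    y(x) = A e^(11x) + B e^(−11x),
with A, B fixed by the endpoint conditions.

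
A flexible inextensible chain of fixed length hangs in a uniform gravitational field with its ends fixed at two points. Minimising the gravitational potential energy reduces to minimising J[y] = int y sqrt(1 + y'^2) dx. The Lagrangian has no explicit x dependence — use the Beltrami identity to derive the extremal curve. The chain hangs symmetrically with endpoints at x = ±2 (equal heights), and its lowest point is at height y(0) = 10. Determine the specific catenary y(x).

The Lagrangian L(y, y') = y sqrt(1 + y'^2) has no explicit x dependence, so the Beltrami identity applies:
    L − y' ∂L/∂y' = C.
Compute ∂L/∂y' = y · y' / sqrt(1 + y'^2). Then
    L − y' ∂L/∂y'
    = y sqrt(1 + y'^2) − y · y'^2 / sqrt(1 + y'^2)
    = y (1 + y'^2 − y'^2) / sqrt(1 + y'^2)
    = y / sqrt(1 + y'^2) = C.
Squaring gives y^2 = C^2 (1 + y'^2), i.e.
    y'^2 = y^2 / C^2 − 1.
Separating variables,
    dy / sqrt(y^2 − C^2) = dx / C,
and integrating gives arccosh(y / C) = (x − a)/C, so
    y(x) = C cosh((x − a)/C),
the catenary. The constants C and a are fixed by the two endpoint conditions (and, for the hanging-chain problem, the length constraint selects C).
Now fit the given data. The endpoints x = ±2 are symmetric at equal height, so the catenary is even about its minimum: a = 0 and y(x) = C cosh(x/C). The lowest point is y(0) = C cosh(0) = C, and we are told y(0) = 10, so C = 10. Therefore
    y(x) = 10 cosh(x/10),
and at the endpoints
    y(±2) = 10 cosh(2/10).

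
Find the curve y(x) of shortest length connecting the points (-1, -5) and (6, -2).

Arc-length functional: J[y] = ∫ sqrt(1 + (y')^2) dx.
Lagrangian L = sqrt(1 + (y')^2) has no explicit y dependence, so ∂L/∂y = 0 and the Euler-Lagrange equation gives
    d/dx( y' / sqrt(1 + (y')^2) ) = 0  ⇒  y' / sqrt(1 + (y')^2) = const.
Hence y' is constant, so y(x) is affine.
Fitting the endpoints (-1, -5) and (6, -2):
    slope m = ((-2) − (-5)) / (6 − (-1)) = 3/7,
    intercept c = (-5) − m·(-1) = -32/7.
Extremal: y(x) = (3/7) x - 32/7.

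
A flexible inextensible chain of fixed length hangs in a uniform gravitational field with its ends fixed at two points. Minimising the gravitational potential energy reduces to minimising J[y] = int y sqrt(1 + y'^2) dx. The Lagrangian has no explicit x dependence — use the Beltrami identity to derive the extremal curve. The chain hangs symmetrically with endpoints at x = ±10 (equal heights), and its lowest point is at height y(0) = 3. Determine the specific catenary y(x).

The Lagrangian L(y, y') = y sqrt(1 + y'^2) has no explicit x dependence, so the Beltrami identity applies:
    L − y' ∂L/∂y' = C.
Compute ∂L/∂y' = y · y' / sqrt(1 + y'^2). Then
    L − y' ∂L/∂y'
    = y sqrt(1 + y'^2) − y · y'^2 / sqrt(1 + y'^2)
    = y (1 + y'^2 − y'^2) / sqrt(1 + y'^2)
    = y / sqrt(1 + y'^2) = C.
Squaring gives y^2 = C^2 (1 + y'^2), i.e.
    y'^2 = y^2 / C^2 − 1.
Separating variables,
    dy / sqrt(y^2 − C^2) = dx / C,
and integrating gives arccosh(y / C) = (x − a)/C, so
    y(x) = C cosh((x − a)/C),
the catenary. The constants C and a are fixed by the two endpoint conditions (and, for the hanging-chain problem, the length constraint selects C).
Now fit the given data. The endpoints x = ±10 are symmetric at equal height, so the catenary is even about its minimum: a = 0 and y(x) = C cosh(x/C). The lowest point is y(0) = C cosh(0) = C, and we are told y(0) = 3, so C = 3. Therefore
    y(x) = 3 cosh(x/3),
and at the endpoints
    y(±10) = 3 cosh(10/3).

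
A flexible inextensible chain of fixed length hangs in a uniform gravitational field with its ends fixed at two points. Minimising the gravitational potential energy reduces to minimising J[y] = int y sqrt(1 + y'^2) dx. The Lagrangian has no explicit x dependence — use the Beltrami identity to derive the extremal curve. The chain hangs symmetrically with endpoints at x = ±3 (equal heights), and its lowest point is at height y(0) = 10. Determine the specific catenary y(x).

The Lagrangian L(y, y') = y sqrt(1 + y'^2) has no explicit x dependence, so the Beltrami identity applies:
    L − y' ∂L/∂y' = C.
Compute ∂L/∂y' = y · y' / sqrt(1 + y'^2). Then
    L − y' ∂L/∂y'
    = y sqrt(1 + y'^2) − y · y'^2 / sqrt(1 + y'^2)
    = y (1 + y'^2 − y'^2) / sqrt(1 + y'^2)
    = y / sqrt(1 + y'^2) = C.
Squaring gives y^2 = C^2 (1 + y'^2), i.e.
    y'^2 = y^2 / C^2 − 1.
Separating variables,
    dy / sqrt(y^2 − C^2) = dx / C,
and integrating gives arccosh(y / C) = (x − a)/C, so
    y(x) = C cosh((x − a)/C),
the catenary. The constants C and a are fixed by the two endpoint conditions (and, for the hanging-chain problem, the length constraint selects C).
Now fit the given data. The endpoints x = ±3 are symmetric at equal height, so the catenary is even about its minimum: a = 0 and y(x) = C cosh(x/C). The lowest point is y(0) = C cosh(0) = C, and we are told y(0) = 10, so C = 10. Therefore
    y(x) = 10 cosh(x/10),
and at the endpoints
    y(±3) = 10 cosh(3/10).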